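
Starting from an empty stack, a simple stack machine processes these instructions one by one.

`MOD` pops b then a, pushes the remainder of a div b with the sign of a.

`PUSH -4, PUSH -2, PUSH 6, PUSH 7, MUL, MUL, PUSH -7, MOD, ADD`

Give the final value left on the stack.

PUSH -4 → [-4]
PUSH -2 → [-4, -2]
PUSH 6  → [-4, -2, 6]
PUSH 7  → [-4, -2, 6, 7]
MUL     → [-4, -2, 42]
MUL     → [-4, -84]
PUSH -7 → [-4, -84, -7]
MOD     → [-4, 0]
ADD     → [-4]

-4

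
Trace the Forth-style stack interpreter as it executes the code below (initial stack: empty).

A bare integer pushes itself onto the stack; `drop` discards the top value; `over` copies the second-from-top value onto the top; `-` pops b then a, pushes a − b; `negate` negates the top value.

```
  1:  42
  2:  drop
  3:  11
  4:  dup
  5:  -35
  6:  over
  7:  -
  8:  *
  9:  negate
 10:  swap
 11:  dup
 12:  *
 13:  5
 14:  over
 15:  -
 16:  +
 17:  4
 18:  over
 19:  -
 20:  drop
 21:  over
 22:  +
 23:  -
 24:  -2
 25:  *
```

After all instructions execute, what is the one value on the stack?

10

42      42
drop    (empty)
11      11
dup     11 11
-35     11 11 -35
over    11 11 -35 11
-       11 11 -46
*       11 -506
negate  11 506
swap    506 11
dup     506 11 11
*       506 121
5       506 121 5
over    506 121 5 121
-       506 121 -116
+       506 5
4       506 5 4
over    506 5 4 5
-       506 5 -1
drop    506 5
over    506 5 506
+       506 511
-       -5
-2      -5 -2
*       10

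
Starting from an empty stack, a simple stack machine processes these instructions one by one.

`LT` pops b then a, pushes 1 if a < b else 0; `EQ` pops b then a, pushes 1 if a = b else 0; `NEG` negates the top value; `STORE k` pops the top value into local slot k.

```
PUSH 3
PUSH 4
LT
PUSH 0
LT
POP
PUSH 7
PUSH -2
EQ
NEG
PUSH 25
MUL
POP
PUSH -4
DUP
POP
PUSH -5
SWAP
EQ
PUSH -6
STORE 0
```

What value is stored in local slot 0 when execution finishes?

PUSH 3  : [3]
PUSH 4  : [3, 4]
LT      : [1]
PUSH 0  : [1, 0]
LT      : [0]
POP     : []
PUSH 7  : [7]
PUSH -2 : [7, -2]
EQ      : [0]
NEG     : [0]
PUSH 25 : [0, 25]
MUL     : [0]
POP     : []
PUSH -4 : [-4]
DUP     : [-4, -4]
POP     : [-4]
PUSH -5 : [-4, -5]
SWAP    : [-5, -4]
EQ      : [0]
PUSH -6 : [0, -6]
STORE 0 : [0]

-6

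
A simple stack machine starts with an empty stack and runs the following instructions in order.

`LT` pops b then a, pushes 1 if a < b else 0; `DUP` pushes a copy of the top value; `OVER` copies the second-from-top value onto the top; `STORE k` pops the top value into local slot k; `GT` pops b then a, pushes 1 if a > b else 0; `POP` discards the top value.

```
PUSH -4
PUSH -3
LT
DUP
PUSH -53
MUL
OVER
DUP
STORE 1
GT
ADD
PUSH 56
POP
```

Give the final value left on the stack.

1

PUSH -4  → [-4]
PUSH -3  → [-4, -3]
LT       → [1]
DUP      → [1, 1]
PUSH -53 → [1, 1, -53]
MUL      → [1, -53]
OVER     → [1, -53, 1]
DUP      → [1, -53, 1, 1]
STORE 1  → [1, -53, 1]
GT       → [1, 0]
ADD      → [1]
PUSH 56  → [1, 56]
POP      → [1]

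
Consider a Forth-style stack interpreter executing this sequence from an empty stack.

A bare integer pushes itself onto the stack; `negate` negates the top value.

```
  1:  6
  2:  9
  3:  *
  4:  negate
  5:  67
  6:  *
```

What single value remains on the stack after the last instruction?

6      -> [6]
9      -> [6, 9]
*      -> [54]
negate -> [-54]
67     -> [-54, 67]
*      -> [-3618]

-3618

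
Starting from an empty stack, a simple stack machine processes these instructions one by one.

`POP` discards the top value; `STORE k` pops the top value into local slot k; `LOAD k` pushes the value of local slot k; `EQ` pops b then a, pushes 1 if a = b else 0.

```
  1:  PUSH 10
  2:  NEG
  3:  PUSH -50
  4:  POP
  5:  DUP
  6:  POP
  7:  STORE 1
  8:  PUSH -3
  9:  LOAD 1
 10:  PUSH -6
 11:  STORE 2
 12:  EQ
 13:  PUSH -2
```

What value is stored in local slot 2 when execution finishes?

PUSH 10  → [10]
NEG      → [-10]
PUSH -50 → [-10, -50]
POP      → [-10]
DUP      → [-10, -10]
POP      → [-10]
STORE 1  → []
PUSH -3  → [-3]
LOAD 1   → [-3, -10]
PUSH -6  → [-3, -10, -6]
STORE 2  → [-3, -10]
EQ       → [0]
PUSH -2  → [0, -2]

-6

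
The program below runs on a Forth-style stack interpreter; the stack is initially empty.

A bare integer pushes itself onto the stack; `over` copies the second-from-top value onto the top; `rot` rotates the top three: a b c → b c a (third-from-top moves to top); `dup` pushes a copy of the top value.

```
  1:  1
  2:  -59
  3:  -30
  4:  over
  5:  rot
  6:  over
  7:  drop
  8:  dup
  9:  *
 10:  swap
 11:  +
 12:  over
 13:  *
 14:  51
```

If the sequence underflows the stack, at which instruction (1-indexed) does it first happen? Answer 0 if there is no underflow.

1    -> [1]
-59  -> [1, -59]
-30  -> [1, -59, -30]
over -> [1, -59, -30, -59]
rot  -> [1, -30, -59, -59]
over -> [1, -30, -59, -59, -59]
drop -> [1, -30, -59, -59]
dup  -> [1, -30, -59, -59, -59]
*    -> [1, -30, -59, 3481]
swap -> [1, -30, 3481, -59]
+    -> [1, -30, 3422]
over -> [1, -30, 3422, -30]
*    -> [1, -30, -102660]
51   -> [1, -30, -102660, 51]

0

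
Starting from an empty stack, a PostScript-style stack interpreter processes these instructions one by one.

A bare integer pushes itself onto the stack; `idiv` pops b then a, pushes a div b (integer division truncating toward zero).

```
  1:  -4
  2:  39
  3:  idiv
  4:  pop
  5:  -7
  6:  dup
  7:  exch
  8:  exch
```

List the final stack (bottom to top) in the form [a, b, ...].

[-7, -7]

-4   : -4
39   : -4 39
idiv : 0
pop  : (empty)
-7   : -7
dup  : -7 -7
exch : -7 -7
exch : -7 -7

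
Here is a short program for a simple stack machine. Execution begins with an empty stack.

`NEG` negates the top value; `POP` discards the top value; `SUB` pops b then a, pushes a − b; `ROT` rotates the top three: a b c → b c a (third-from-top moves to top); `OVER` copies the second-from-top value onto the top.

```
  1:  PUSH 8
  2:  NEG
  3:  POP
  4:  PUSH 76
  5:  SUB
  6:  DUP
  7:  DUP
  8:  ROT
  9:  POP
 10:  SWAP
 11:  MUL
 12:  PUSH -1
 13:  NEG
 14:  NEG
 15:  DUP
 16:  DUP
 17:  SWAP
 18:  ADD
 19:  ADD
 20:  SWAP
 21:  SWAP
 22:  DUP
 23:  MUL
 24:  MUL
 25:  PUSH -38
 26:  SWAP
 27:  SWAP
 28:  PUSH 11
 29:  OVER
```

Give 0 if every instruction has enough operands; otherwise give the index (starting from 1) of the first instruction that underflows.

PUSH 8  : 8
NEG     : -8
POP     : (empty)
PUSH 76 : 76
SUB  — needs 2 operands, stack has 1 → underflow

5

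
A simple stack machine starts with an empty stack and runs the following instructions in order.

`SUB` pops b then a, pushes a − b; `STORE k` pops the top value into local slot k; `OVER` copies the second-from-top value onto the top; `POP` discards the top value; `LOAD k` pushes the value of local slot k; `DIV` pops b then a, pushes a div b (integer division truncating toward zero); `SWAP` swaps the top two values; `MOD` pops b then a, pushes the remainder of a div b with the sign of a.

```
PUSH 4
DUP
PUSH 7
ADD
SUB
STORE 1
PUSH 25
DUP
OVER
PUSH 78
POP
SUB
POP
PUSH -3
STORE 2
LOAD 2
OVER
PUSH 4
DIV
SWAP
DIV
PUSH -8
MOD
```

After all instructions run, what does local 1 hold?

-7

PUSH 4   4
DUP      4 4
PUSH 7   4 4 7
ADD      4 11
SUB      -7
STORE 1  (empty)
PUSH 25  25
DUP      25 25
OVER     25 25 25
PUSH 78  25 25 25 78
POP      25 25 25
SUB      25 0
POP      25
PUSH -3  25 -3
STORE 2  25
LOAD 2   25 -3
OVER     25 -3 25
PUSH 4   25 -3 25 4
DIV      25 -3 6
SWAP     25 6 -3
DIV      25 -2
PUSH -8  25 -2 -8
MOD      25 -2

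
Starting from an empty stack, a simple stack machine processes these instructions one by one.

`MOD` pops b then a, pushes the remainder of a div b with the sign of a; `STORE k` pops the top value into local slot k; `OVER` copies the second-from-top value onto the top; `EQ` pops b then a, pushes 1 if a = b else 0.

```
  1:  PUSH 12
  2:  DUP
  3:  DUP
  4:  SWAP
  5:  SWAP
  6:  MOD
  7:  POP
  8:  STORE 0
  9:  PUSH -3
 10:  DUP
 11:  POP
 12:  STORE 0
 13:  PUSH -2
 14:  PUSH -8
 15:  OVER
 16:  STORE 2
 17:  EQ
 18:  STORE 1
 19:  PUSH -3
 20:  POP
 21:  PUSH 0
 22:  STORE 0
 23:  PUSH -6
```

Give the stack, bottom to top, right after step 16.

[-2, -8]

PUSH 12 → 12
DUP     → 12 12
DUP     → 12 12 12
SWAP    → 12 12 12
SWAP    → 12 12 12
MOD     → 12 0
POP     → 12
STORE 0 → (empty)
PUSH -3 → -3
DUP     → -3 -3
POP     → -3
STORE 0 → (empty)
PUSH -2 → -2
PUSH -8 → -2 -8
OVER    → -2 -8 -2
STORE 2 → -2 -8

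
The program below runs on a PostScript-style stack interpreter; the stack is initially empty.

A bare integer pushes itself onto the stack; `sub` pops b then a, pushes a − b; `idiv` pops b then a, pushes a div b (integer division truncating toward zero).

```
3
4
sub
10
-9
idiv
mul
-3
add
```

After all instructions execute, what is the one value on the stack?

3    → 3
4    → 3 4
sub  → -1
10   → -1 10
-9   → -1 10 -9
idiv → -1 -1
mul  → 1
-3   → 1 -3
add  → -2

-2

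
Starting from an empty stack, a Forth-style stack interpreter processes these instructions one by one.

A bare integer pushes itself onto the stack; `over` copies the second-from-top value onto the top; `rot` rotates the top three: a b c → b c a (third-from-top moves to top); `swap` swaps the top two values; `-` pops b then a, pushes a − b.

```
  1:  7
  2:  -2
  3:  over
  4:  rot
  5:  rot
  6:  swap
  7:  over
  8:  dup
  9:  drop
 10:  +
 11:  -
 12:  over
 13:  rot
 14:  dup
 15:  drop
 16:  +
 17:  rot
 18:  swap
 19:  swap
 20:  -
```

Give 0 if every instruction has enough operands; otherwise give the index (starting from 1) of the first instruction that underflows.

17

7    → 7
-2   → 7 -2
over → 7 -2 7
rot  → -2 7 7
rot  → 7 7 -2
swap → 7 -2 7
over → 7 -2 7 -2
dup  → 7 -2 7 -2 -2
drop → 7 -2 7 -2
+    → 7 -2 5
-    → 7 -7
over → 7 -7 7
rot  → -7 7 7
dup  → -7 7 7 7
drop → -7 7 7
+    → -7 14
rot  — needs 3 operands, stack has 2 → underflow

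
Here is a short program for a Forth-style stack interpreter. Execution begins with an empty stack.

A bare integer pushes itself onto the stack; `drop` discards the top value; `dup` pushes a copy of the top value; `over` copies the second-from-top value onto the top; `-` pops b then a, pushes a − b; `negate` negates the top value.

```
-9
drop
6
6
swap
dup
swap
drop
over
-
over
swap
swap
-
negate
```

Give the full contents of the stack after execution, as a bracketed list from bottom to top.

[6, 6]

-9     : -9
drop   : (empty)
6      : 6
6      : 6 6
swap   : 6 6
dup    : 6 6 6
swap   : 6 6 6
drop   : 6 6
over   : 6 6 6
-      : 6 0
over   : 6 0 6
swap   : 6 6 0
swap   : 6 0 6
-      : 6 -6
negate : 6 6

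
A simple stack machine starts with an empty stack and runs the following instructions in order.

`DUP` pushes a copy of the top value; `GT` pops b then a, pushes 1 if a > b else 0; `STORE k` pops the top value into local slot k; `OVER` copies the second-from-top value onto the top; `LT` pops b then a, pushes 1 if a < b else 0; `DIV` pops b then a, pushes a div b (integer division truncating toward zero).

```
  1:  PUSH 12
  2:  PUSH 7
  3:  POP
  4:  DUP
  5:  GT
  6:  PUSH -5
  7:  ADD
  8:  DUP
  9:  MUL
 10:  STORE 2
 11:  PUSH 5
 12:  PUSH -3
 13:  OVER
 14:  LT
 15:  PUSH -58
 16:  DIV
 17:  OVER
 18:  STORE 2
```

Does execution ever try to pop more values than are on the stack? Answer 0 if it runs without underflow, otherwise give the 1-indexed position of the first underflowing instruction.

0

PUSH 12  -> [12]
PUSH 7   -> [12, 7]
POP      -> [12]
DUP      -> [12, 12]
GT       -> [0]
PUSH -5  -> [0, -5]
ADD      -> [-5]
DUP      -> [-5, -5]
MUL      -> [25]
STORE 2  -> []
PUSH 5   -> [5]
PUSH -3  -> [5, -3]
OVER     -> [5, -3, 5]
LT       -> [5, 1]
PUSH -58 -> [5, 1, -58]
DIV      -> [5, 0]
OVER     -> [5, 0, 5]
STORE 2  -> [5, 0]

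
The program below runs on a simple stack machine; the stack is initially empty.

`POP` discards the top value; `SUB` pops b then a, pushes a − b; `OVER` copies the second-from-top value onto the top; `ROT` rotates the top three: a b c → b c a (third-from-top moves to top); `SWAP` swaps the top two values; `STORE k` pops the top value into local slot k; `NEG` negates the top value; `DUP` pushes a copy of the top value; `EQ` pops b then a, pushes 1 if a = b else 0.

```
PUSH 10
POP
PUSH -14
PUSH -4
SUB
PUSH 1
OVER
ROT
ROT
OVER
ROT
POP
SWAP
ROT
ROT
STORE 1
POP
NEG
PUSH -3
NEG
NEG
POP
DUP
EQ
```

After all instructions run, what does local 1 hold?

PUSH 10  → [10]
POP      → []
PUSH -14 → [-14]
PUSH -4  → [-14, -4]
SUB      → [-10]
PUSH 1   → [-10, 1]
OVER     → [-10, 1, -10]
ROT      → [1, -10, -10]
ROT      → [-10, -10, 1]
OVER     → [-10, -10, 1, -10]
ROT      → [-10, 1, -10, -10]
POP      → [-10, 1, -10]
SWAP     → [-10, -10, 1]
ROT      → [-10, 1, -10]
ROT      → [1, -10, -10]
STORE 1  → [1, -10]
POP      → [1]
NEG      → [-1]
PUSH -3  → [-1, -3]
NEG      → [-1, 3]
NEG      → [-1, -3]
POP      → [-1]
DUP      → [-1, -1]
EQ       → [1]

-10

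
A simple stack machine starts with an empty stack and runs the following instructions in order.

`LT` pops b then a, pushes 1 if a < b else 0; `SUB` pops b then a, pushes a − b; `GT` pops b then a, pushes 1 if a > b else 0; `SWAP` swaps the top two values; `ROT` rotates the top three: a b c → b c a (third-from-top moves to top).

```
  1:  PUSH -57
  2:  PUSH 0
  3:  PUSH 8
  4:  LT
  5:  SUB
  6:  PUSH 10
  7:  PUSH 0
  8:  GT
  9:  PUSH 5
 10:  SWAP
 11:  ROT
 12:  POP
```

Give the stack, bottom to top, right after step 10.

[-58, 5, 1]

PUSH -57 → [-57]
PUSH 0   → [-57, 0]
PUSH 8   → [-57, 0, 8]
LT       → [-57, 1]
SUB      → [-58]
PUSH 10  → [-58, 10]
PUSH 0   → [-58, 10, 0]
GT       → [-58, 1]
PUSH 5   → [-58, 1, 5]
SWAP     → [-58, 5, 1]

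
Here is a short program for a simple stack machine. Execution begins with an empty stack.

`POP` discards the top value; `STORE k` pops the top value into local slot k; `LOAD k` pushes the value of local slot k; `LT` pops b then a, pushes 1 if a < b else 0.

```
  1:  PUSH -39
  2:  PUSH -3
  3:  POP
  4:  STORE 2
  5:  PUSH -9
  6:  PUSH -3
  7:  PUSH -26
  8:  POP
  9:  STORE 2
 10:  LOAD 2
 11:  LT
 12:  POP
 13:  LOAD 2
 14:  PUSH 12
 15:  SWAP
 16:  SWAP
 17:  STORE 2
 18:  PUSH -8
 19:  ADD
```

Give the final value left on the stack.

-11

PUSH -39 → [-39]
PUSH -3  → [-39, -3]
POP      → [-39]
STORE 2  → []
PUSH -9  → [-9]
PUSH -3  → [-9, -3]
PUSH -26 → [-9, -3, -26]
POP      → [-9, -3]
STORE 2  → [-9]
LOAD 2   → [-9, -3]
LT       → [1]
POP      → []
LOAD 2   → [-3]
PUSH 12  → [-3, 12]
SWAP     → [12, -3]
SWAP     → [-3, 12]
STORE 2  → [-3]
PUSH -8  → [-3, -8]
ADD      → [-11]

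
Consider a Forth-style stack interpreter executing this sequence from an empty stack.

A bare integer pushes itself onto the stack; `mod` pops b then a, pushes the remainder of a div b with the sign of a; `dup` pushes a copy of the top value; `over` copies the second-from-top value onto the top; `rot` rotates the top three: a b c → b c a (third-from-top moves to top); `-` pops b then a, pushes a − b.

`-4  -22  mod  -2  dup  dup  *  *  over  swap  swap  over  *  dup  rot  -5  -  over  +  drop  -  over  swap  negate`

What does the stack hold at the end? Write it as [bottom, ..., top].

-4     → -4
-22    → -4 -22
mod    → -4
-2     → -4 -2
dup    → -4 -2 -2
dup    → -4 -2 -2 -2
*      → -4 -2 4
*      → -4 -8
over   → -4 -8 -4
swap   → -4 -4 -8
swap   → -4 -8 -4
over   → -4 -8 -4 -8
*      → -4 -8 32
dup    → -4 -8 32 32
rot    → -4 32 32 -8
-5     → -4 32 32 -8 -5
-      → -4 32 32 -3
over   → -4 32 32 -3 32
+      → -4 32 32 29
drop   → -4 32 32
-      → -4 0
over   → -4 0 -4
swap   → -4 -4 0
negate → -4 -4 0

[-4, -4, 0]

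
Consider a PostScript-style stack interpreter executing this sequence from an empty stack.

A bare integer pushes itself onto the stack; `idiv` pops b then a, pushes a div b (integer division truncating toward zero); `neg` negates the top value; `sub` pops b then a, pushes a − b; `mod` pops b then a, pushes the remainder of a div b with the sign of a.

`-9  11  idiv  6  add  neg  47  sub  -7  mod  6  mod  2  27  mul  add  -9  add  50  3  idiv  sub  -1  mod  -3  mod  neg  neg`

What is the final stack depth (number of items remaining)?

-9   : -9
11   : -9 11
idiv : 0
6    : 0 6
add  : 6
neg  : -6
47   : -6 47
sub  : -53
-7   : -53 -7
mod  : -4
6    : -4 6
mod  : -4
2    : -4 2
27   : -4 2 27
mul  : -4 54
add  : 50
-9   : 50 -9
add  : 41
50   : 41 50
3    : 41 50 3
idiv : 41 16
sub  : 25
-1   : 25 -1
mod  : 0
-3   : 0 -3
mod  : 0
neg  : 0
neg  : 0

1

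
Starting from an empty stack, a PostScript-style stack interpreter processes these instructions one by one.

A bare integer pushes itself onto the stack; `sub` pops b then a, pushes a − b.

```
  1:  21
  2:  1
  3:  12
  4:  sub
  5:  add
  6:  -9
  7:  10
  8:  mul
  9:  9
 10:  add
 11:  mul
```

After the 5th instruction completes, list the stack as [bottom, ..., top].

21   [21]
1    [21, 1]
12   [21, 1, 12]
sub  [21, -11]
add  [10]

[10]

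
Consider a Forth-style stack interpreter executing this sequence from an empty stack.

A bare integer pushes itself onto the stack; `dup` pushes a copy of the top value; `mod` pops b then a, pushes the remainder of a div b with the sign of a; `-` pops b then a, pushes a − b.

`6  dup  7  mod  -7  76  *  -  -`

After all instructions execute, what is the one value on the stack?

6    [6]
dup  [6, 6]
7    [6, 6, 7]
mod  [6, 6]
-7   [6, 6, -7]
76   [6, 6, -7, 76]
*    [6, 6, -532]
-    [6, 538]
-    [-532]

-532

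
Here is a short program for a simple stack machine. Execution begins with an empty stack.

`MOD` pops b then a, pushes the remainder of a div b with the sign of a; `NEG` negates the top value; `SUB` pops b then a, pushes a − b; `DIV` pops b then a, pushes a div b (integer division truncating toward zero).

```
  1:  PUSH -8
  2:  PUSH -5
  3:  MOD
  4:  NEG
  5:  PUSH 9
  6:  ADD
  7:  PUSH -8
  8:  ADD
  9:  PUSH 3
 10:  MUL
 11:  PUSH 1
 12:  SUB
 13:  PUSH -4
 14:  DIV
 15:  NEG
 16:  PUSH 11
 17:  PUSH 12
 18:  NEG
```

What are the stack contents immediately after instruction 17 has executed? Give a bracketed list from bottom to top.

PUSH -8 -> -8
PUSH -5 -> -8 -5
MOD     -> -3
NEG     -> 3
PUSH 9  -> 3 9
ADD     -> 12
PUSH -8 -> 12 -8
ADD     -> 4
PUSH 3  -> 4 3
MUL     -> 12
PUSH 1  -> 12 1
SUB     -> 11
PUSH -4 -> 11 -4
DIV     -> -2
NEG     -> 2
PUSH 11 -> 2 11
PUSH 12 -> 2 11 12

[2, 11, 12]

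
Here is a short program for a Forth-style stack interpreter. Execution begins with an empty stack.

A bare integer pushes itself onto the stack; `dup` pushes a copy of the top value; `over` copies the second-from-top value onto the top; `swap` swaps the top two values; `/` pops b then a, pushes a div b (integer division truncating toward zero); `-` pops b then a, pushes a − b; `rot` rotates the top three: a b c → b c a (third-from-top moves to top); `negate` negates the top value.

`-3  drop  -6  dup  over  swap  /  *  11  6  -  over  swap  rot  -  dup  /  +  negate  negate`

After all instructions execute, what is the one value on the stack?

-3      [-3]
drop    []
-6      [-6]
dup     [-6, -6]
over    [-6, -6, -6]
swap    [-6, -6, -6]
/       [-6, 1]
*       [-6]
11      [-6, 11]
6       [-6, 11, 6]
-       [-6, 5]
over    [-6, 5, -6]
swap    [-6, -6, 5]
rot     [-6, 5, -6]
-       [-6, 11]
dup     [-6, 11, 11]
/       [-6, 1]
+       [-5]
negate  [5]
negate  [-5]

-5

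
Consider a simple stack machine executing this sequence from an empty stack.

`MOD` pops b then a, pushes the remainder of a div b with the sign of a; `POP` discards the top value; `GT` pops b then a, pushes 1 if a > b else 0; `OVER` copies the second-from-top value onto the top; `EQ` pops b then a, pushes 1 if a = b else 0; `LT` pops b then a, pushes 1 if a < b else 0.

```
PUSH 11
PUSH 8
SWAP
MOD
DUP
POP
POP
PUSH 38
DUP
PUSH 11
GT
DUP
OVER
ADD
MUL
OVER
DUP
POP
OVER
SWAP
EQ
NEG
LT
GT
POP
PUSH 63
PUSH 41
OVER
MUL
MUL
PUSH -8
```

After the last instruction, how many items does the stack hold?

PUSH 11  [11]
PUSH 8   [11, 8]
SWAP     [8, 11]
MOD      [8]
DUP      [8, 8]
POP      [8]
POP      []
PUSH 38  [38]
DUP      [38, 38]
PUSH 11  [38, 38, 11]
GT       [38, 1]
DUP      [38, 1, 1]
OVER     [38, 1, 1, 1]
ADD      [38, 1, 2]
MUL      [38, 2]
OVER     [38, 2, 38]
DUP      [38, 2, 38, 38]
POP      [38, 2, 38]
OVER     [38, 2, 38, 2]
SWAP     [38, 2, 2, 38]
EQ       [38, 2, 0]
NEG      [38, 2, 0]
LT       [38, 0]
GT       [1]
POP      []
PUSH 63  [63]
PUSH 41  [63, 41]
OVER     [63, 41, 63]
MUL      [63, 2583]
MUL      [162729]
PUSH -8  [162729, -8]

2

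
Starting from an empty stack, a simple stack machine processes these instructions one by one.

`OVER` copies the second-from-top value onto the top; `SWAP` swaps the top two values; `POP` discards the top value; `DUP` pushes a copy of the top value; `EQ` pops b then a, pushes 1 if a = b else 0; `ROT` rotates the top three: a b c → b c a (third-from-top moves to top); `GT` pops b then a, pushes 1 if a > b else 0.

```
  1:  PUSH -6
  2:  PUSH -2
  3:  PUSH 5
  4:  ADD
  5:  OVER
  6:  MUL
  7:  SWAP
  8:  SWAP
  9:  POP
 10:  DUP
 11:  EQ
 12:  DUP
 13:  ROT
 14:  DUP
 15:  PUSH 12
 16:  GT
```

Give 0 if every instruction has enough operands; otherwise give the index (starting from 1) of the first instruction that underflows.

13

PUSH -6 -> -6
PUSH -2 -> -6 -2
PUSH 5  -> -6 -2 5
ADD     -> -6 3
OVER    -> -6 3 -6
MUL     -> -6 -18
SWAP    -> -18 -6
SWAP    -> -6 -18
POP     -> -6
DUP     -> -6 -6
EQ      -> 1
DUP     -> 1 1
ROT  — needs 3 operands, stack has 2 → underflow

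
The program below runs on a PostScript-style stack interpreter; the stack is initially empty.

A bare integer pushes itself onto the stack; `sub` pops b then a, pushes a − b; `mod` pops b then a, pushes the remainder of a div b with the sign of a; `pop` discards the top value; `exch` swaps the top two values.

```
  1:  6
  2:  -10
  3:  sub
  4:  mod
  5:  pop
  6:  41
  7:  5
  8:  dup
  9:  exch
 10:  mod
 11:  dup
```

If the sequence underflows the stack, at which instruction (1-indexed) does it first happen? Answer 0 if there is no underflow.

4

6    6
-10  6 -10
sub  16
mod  — needs 2 operands, stack has 1 → underflow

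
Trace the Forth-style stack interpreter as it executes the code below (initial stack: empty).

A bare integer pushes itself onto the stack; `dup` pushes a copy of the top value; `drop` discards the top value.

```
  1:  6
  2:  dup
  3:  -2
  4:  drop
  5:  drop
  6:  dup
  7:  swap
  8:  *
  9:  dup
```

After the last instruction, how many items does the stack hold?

2

6    → 6
dup  → 6 6
-2   → 6 6 -2
drop → 6 6
drop → 6
dup  → 6 6
swap → 6 6
*    → 36
dup  → 36 36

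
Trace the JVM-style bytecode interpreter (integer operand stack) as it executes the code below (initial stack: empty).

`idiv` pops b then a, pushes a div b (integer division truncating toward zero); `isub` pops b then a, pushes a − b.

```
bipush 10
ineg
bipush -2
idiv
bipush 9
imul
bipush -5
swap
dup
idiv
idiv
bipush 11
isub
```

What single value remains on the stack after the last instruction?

-16

bipush 10 : 10
ineg      : -10
bipush -2 : -10 -2
idiv      : 5
bipush 9  : 5 9
imul      : 45
bipush -5 : 45 -5
swap      : -5 45
dup       : -5 45 45
idiv      : -5 1
idiv      : -5
bipush 11 : -5 11
isub      : -16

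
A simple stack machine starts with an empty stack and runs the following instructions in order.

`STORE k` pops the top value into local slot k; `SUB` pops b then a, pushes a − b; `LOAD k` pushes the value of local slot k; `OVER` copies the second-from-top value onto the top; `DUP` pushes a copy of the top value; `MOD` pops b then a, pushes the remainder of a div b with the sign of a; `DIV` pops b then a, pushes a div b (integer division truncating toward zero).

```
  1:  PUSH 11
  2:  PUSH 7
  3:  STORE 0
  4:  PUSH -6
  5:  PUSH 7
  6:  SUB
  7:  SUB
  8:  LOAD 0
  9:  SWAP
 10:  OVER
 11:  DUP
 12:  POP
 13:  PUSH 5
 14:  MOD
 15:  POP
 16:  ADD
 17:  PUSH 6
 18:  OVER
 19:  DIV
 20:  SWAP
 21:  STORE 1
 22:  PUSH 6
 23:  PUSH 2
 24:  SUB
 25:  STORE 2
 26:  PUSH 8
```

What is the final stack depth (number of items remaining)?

2

PUSH 11  [11]
PUSH 7   [11, 7]
STORE 0  [11]
PUSH -6  [11, -6]
PUSH 7   [11, -6, 7]
SUB      [11, -13]
SUB      [24]
LOAD 0   [24, 7]
SWAP     [7, 24]
OVER     [7, 24, 7]
DUP      [7, 24, 7, 7]
POP      [7, 24, 7]
PUSH 5   [7, 24, 7, 5]
MOD      [7, 24, 2]
POP      [7, 24]
ADD      [31]
PUSH 6   [31, 6]
OVER     [31, 6, 31]
DIV      [31, 0]
SWAP     [0, 31]
STORE 1  [0]
PUSH 6   [0, 6]
PUSH 2   [0, 6, 2]
SUB      [0, 4]
STORE 2  [0]
PUSH 8   [0, 8]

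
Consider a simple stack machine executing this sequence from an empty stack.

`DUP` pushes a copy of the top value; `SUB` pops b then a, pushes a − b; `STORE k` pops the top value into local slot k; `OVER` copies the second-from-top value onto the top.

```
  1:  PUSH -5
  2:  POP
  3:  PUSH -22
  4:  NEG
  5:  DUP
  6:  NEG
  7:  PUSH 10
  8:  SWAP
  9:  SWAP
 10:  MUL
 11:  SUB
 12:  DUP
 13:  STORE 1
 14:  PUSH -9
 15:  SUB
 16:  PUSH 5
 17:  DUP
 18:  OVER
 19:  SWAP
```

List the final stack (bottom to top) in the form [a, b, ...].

PUSH -5  : [-5]
POP      : []
PUSH -22 : [-22]
NEG      : [22]
DUP      : [22, 22]
NEG      : [22, -22]
PUSH 10  : [22, -22, 10]
SWAP     : [22, 10, -22]
SWAP     : [22, -22, 10]
MUL      : [22, -220]
SUB      : [242]
DUP      : [242, 242]
STORE 1  : [242]
PUSH -9  : [242, -9]
SUB      : [251]
PUSH 5   : [251, 5]
DUP      : [251, 5, 5]
OVER     : [251, 5, 5, 5]
SWAP     : [251, 5, 5, 5]

[251, 5, 5, 5]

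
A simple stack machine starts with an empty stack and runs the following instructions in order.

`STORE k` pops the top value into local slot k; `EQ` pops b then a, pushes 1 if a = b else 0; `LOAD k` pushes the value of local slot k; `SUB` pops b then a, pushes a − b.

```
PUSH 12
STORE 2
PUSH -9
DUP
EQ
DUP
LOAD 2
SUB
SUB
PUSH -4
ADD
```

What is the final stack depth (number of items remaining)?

1

PUSH 12 → [12]
STORE 2 → []
PUSH -9 → [-9]
DUP     → [-9, -9]
EQ      → [1]
DUP     → [1, 1]
LOAD 2  → [1, 1, 12]
SUB     → [1, -11]
SUB     → [12]
PUSH -4 → [12, -4]
ADD     → [8]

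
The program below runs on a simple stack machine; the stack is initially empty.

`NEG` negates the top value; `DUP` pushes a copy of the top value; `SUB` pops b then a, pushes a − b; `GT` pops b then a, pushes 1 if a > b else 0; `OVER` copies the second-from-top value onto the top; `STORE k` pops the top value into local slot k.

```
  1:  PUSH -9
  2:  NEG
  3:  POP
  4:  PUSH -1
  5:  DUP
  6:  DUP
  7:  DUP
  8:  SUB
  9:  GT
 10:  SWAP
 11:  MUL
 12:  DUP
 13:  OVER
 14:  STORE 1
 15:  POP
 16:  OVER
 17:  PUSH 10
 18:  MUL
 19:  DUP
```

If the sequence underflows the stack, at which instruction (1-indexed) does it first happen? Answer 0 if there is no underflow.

PUSH -9 → [-9]
NEG     → [9]
POP     → []
PUSH -1 → [-1]
DUP     → [-1, -1]
DUP     → [-1, -1, -1]
DUP     → [-1, -1, -1, -1]
SUB     → [-1, -1, 0]
GT      → [-1, 0]
SWAP    → [0, -1]
MUL     → [0]
DUP     → [0, 0]
OVER    → [0, 0, 0]
STORE 1 → [0, 0]
POP     → [0]
OVER  — needs 2 operands, stack has 1 → underflow

16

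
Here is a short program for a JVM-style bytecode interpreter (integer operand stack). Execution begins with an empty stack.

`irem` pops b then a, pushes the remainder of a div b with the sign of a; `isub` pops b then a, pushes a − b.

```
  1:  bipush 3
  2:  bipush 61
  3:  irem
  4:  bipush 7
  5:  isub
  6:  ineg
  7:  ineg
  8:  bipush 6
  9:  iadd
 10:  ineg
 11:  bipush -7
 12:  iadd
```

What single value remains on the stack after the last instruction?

-9

bipush 3  -> 3
bipush 61 -> 3 61
irem      -> 3
bipush 7  -> 3 7
isub      -> -4
ineg      -> 4
ineg      -> -4
bipush 6  -> -4 6
iadd      -> 2
ineg      -> -2
bipush -7 -> -2 -7
iadd      -> -9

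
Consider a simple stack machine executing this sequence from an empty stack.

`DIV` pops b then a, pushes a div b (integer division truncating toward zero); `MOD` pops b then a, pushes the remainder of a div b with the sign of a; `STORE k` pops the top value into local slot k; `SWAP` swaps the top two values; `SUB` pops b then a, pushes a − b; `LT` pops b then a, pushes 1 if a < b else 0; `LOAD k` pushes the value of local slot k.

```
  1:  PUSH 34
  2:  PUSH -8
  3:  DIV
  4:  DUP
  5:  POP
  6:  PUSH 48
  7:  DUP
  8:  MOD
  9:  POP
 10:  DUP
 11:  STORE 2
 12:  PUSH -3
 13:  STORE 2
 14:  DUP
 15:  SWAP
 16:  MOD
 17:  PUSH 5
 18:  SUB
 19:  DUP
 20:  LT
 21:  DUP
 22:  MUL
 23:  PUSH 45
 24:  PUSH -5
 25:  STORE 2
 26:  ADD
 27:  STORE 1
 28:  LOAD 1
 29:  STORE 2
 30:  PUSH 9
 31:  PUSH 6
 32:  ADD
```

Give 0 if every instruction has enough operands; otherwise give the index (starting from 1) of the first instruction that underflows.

PUSH 34 → 34
PUSH -8 → 34 -8
DIV     → -4
DUP     → -4 -4
POP     → -4
PUSH 48 → -4 48
DUP     → -4 48 48
MOD     → -4 0
POP     → -4
DUP     → -4 -4
STORE 2 → -4
PUSH -3 → -4 -3
STORE 2 → -4
DUP     → -4 -4
SWAP    → -4 -4
MOD     → 0
PUSH 5  → 0 5
SUB     → -5
DUP     → -5 -5
LT      → 0
DUP     → 0 0
MUL     → 0
PUSH 45 → 0 45
PUSH -5 → 0 45 -5
STORE 2 → 0 45
ADD     → 45
STORE 1 → (empty)
LOAD 1  → 45
STORE 2 → (empty)
PUSH 9  → 9
PUSH 6  → 9 6
ADD     → 15

0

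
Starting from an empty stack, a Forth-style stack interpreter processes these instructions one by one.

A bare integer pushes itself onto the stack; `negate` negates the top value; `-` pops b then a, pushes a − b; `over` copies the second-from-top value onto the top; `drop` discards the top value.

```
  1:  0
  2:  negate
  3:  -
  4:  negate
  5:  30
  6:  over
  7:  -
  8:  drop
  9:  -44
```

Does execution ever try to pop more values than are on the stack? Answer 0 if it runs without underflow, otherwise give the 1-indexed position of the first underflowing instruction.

0      -> [0]
negate -> [0]
-  — needs 2 operands, stack has 1 → underflow

3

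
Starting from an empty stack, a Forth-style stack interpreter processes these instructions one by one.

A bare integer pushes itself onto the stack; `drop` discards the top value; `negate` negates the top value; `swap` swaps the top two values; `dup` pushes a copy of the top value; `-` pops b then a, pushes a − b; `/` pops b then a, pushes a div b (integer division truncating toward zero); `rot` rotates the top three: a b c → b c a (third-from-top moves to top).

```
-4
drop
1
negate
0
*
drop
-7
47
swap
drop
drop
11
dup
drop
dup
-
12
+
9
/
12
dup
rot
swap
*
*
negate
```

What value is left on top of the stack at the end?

-4      -4
drop    (empty)
1       1
negate  -1
0       -1 0
*       0
drop    (empty)
-7      -7
47      -7 47
swap    47 -7
drop    47
drop    (empty)
11      11
dup     11 11
drop    11
dup     11 11
-       0
12      0 12
+       12
9       12 9
/       1
12      1 12
dup     1 12 12
rot     12 12 1
swap    12 1 12
*       12 12
*       144
negate  -144

-144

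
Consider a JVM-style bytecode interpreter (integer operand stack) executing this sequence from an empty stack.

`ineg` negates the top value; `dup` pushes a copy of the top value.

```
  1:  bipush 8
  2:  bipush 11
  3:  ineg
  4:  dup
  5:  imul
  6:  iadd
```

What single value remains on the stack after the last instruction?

bipush 8  -> 8
bipush 11 -> 8 11
ineg      -> 8 -11
dup       -> 8 -11 -11
imul      -> 8 121
iadd      -> 129

129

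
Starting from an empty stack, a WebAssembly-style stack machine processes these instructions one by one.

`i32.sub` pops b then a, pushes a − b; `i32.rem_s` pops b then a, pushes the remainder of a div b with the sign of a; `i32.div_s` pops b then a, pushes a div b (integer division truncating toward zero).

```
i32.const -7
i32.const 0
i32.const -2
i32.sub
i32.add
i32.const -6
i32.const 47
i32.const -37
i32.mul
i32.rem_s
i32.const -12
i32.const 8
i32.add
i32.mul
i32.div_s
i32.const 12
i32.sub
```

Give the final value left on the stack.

-12

i32.const -7  → -7
i32.const 0   → -7 0
i32.const -2  → -7 0 -2
i32.sub       → -7 2
i32.add       → -5
i32.const -6  → -5 -6
i32.const 47  → -5 -6 47
i32.const -37 → -5 -6 47 -37
i32.mul       → -5 -6 -1739
i32.rem_s     → -5 -6
i32.const -12 → -5 -6 -12
i32.const 8   → -5 -6 -12 8
i32.add       → -5 -6 -4
i32.mul       → -5 24
i32.div_s     → 0
i32.const 12  → 0 12
i32.sub       → -12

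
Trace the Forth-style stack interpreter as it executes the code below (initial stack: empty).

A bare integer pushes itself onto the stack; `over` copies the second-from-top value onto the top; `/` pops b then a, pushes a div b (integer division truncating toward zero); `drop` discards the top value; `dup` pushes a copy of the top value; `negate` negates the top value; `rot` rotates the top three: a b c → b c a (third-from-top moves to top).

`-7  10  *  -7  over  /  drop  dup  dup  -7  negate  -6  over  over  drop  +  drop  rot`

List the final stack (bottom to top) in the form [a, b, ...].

[-70, -70, 7, -70]

-7     → -7
10     → -7 10
*      → -70
-7     → -70 -7
over   → -70 -7 -70
/      → -70 0
drop   → -70
dup    → -70 -70
dup    → -70 -70 -70
-7     → -70 -70 -70 -7
negate → -70 -70 -70 7
-6     → -70 -70 -70 7 -6
over   → -70 -70 -70 7 -6 7
over   → -70 -70 -70 7 -6 7 -6
drop   → -70 -70 -70 7 -6 7
+      → -70 -70 -70 7 1
drop   → -70 -70 -70 7
rot    → -70 -70 7 -70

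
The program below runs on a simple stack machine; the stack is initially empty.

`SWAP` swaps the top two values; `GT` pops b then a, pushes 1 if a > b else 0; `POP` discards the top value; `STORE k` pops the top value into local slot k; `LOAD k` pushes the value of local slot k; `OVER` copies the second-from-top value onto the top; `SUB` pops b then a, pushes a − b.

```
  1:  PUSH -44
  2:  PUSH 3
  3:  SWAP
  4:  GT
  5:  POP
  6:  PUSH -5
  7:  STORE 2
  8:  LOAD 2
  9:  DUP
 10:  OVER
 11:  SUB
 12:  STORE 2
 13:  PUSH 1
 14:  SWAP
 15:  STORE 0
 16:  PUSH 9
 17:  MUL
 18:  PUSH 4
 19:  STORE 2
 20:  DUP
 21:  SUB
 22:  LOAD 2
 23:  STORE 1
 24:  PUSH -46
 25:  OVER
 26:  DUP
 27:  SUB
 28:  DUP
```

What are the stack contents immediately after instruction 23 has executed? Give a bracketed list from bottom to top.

PUSH -44 → -44
PUSH 3   → -44 3
SWAP     → 3 -44
GT       → 1
POP      → (empty)
PUSH -5  → -5
STORE 2  → (empty)
LOAD 2   → -5
DUP      → -5 -5
OVER     → -5 -5 -5
SUB      → -5 0
STORE 2  → -5
PUSH 1   → -5 1
SWAP     → 1 -5
STORE 0  → 1
PUSH 9   → 1 9
MUL      → 9
PUSH 4   → 9 4
STORE 2  → 9
DUP      → 9 9
SUB      → 0
LOAD 2   → 0 4
STORE 1  → 0

[0]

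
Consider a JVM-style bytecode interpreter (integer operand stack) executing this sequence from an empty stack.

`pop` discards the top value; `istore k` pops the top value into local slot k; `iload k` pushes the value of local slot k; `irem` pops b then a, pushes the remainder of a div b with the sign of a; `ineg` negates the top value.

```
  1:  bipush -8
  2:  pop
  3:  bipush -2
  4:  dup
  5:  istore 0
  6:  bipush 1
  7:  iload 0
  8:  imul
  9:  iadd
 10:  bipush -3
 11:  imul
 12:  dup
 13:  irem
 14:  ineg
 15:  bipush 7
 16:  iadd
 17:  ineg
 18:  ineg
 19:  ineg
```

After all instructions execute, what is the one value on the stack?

bipush -8  [-8]
pop        []
bipush -2  [-2]
dup        [-2, -2]
istore 0   [-2]
bipush 1   [-2, 1]
iload 0    [-2, 1, -2]
imul       [-2, -2]
iadd       [-4]
bipush -3  [-4, -3]
imul       [12]
dup        [12, 12]
irem       [0]
ineg       [0]
bipush 7   [0, 7]
iadd       [7]
ineg       [-7]
ineg       [7]
ineg       [-7]

-7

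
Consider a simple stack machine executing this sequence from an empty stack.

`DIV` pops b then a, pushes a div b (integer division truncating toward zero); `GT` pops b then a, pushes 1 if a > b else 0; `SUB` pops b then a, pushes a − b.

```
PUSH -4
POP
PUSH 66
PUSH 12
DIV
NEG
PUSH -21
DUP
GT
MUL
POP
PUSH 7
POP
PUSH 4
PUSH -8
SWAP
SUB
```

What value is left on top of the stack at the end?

-12

PUSH -4  : -4
POP      : (empty)
PUSH 66  : 66
PUSH 12  : 66 12
DIV      : 5
NEG      : -5
PUSH -21 : -5 -21
DUP      : -5 -21 -21
GT       : -5 0
MUL      : 0
POP      : (empty)
PUSH 7   : 7
POP      : (empty)
PUSH 4   : 4
PUSH -8  : 4 -8
SWAP     : -8 4
SUB      : -12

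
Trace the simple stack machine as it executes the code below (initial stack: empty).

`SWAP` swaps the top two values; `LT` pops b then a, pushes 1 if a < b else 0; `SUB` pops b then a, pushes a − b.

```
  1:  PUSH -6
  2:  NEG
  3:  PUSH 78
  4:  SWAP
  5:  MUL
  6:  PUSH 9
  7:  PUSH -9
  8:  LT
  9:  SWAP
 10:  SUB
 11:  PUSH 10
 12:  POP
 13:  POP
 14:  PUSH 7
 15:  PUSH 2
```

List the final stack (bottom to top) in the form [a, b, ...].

[7, 2]

PUSH -6 : [-6]
NEG     : [6]
PUSH 78 : [6, 78]
SWAP    : [78, 6]
MUL     : [468]
PUSH 9  : [468, 9]
PUSH -9 : [468, 9, -9]
LT      : [468, 0]
SWAP    : [0, 468]
SUB     : [-468]
PUSH 10 : [-468, 10]
POP     : [-468]
POP     : []
PUSH 7  : [7]
PUSH 2  : [7, 2]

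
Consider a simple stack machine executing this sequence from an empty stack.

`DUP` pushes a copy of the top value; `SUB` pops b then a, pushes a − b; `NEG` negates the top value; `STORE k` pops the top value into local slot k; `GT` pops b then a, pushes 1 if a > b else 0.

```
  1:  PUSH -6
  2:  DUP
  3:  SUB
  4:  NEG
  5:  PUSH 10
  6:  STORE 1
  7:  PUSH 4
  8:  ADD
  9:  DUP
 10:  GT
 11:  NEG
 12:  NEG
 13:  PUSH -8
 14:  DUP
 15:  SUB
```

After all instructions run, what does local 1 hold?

10

PUSH -6  -6
DUP      -6 -6
SUB      0
NEG      0
PUSH 10  0 10
STORE 1  0
PUSH 4   0 4
ADD      4
DUP      4 4
GT       0
NEG      0
NEG      0
PUSH -8  0 -8
DUP      0 -8 -8
SUB      0 0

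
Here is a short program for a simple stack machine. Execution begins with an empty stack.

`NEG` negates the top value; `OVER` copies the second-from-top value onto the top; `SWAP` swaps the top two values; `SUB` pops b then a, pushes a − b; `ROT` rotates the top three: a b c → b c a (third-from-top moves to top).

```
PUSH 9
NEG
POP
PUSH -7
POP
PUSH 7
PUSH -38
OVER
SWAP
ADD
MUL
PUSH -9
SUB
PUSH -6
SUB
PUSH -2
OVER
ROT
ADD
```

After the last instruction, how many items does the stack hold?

PUSH 9    [9]
NEG       [-9]
POP       []
PUSH -7   [-7]
POP       []
PUSH 7    [7]
PUSH -38  [7, -38]
OVER      [7, -38, 7]
SWAP      [7, 7, -38]
ADD       [7, -31]
MUL       [-217]
PUSH -9   [-217, -9]
SUB       [-208]
PUSH -6   [-208, -6]
SUB       [-202]
PUSH -2   [-202, -2]
OVER      [-202, -2, -202]
ROT       [-2, -202, -202]
ADD       [-2, -404]

2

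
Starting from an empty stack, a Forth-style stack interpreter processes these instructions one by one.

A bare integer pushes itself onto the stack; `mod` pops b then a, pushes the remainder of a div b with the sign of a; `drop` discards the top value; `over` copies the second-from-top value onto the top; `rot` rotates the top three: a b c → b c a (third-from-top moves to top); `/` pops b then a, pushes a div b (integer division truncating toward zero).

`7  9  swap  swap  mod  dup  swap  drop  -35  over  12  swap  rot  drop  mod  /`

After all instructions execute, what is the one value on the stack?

1

7    : 7
9    : 7 9
swap : 9 7
swap : 7 9
mod  : 7
dup  : 7 7
swap : 7 7
drop : 7
-35  : 7 -35
over : 7 -35 7
12   : 7 -35 7 12
swap : 7 -35 12 7
rot  : 7 12 7 -35
drop : 7 12 7
mod  : 7 5
/    : 1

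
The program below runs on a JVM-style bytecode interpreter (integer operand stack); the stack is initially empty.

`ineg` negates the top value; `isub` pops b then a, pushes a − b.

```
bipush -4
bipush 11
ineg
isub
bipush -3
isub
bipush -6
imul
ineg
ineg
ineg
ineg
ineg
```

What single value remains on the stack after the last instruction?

bipush -4  -4
bipush 11  -4 11
ineg       -4 -11
isub       7
bipush -3  7 -3
isub       10
bipush -6  10 -6
imul       -60
ineg       60
ineg       -60
ineg       60
ineg       -60
ineg       60

60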